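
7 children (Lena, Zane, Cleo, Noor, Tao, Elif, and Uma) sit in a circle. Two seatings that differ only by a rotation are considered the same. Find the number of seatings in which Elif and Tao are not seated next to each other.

480

All circular seatings of 7 people number (6)! = 720.
Seatings with Elif beside Tao: treat them as a block with 2 internal orders, giving 2 × (5)! = 240.
Subtracting, 720 − 240 = 480.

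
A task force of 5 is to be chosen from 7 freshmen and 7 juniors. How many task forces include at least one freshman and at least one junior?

Total 5-person selections from all 14: C(14,5) = 2002.
Selections missing a whole group: no freshmen → C(7,5) = 21; no juniors → C(7,5) = 21.
Both groups omitted at once is impossible, so 2002 − 42 = 1960.

1960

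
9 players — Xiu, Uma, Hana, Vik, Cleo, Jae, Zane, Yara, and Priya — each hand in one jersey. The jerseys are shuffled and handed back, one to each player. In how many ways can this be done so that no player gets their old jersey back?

133496

This is the derangement count D_9: permutations of 9 items with no fixed point.
By inclusion–exclusion this is Σ_{j=0}^{9} (−1)^j C(9,j)·(9−j)!.
Computing: 362880 − 362880 + 181440 − 60480 + 15120 − 3024 + 504 − 72 + 9 − 1 = 133496.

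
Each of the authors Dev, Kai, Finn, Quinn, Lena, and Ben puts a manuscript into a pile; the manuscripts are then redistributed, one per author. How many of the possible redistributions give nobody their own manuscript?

Count assignments avoiding every fixed point. For any j of the 6 authors fixed to their own manuscript, the other 6−j can be arranged in (6−j)! ways.
By inclusion–exclusion this is Σ_{j=0}^{6} (−1)^j C(6,j)·(6−j)!.
Computing: 720 − 720 + 360 − 120 + 30 − 6 + 1 = 265.

265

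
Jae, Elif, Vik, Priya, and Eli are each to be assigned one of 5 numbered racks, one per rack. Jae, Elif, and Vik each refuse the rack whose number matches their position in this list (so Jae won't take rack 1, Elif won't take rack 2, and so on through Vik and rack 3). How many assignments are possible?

64

Let Aᵢ (for i ∈ {1, 2, 3}) be the placements that put person i in their forbidden rack. Any j of these fix j positions, leaving (5−j)! ways to fill the rest, and there are C(3,j) ways to pick which j.
By inclusion–exclusion, the number of valid placements is Σ_{j=0}^{3} (−1)^j C(3,j)·(5−j)!.
Computing: 120 − 72 + 18 − 2 = 64.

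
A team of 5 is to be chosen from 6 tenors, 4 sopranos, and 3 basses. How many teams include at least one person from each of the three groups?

Unrestricted: C(13,5) = 1287 ways to pick any 5 of the 13.
Subtract selections that omit an entire group: no tenors → C(7,5) = 21; no sopranos → C(9,5) = 126; no basses → C(10,5) = 252.
Add back selections omitting two groups (i.e. drawn from a single group): C(6,5) + C(4,5) + C(3,5) = 6.
By inclusion–exclusion: 1287 − 399 + 6 = 894.

894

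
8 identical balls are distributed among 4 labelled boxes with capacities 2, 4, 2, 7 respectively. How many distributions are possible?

Without the upper bounds there are C(11,3) = 165 ways to split 8 among 4 boxes.
Subtract solutions that violate a single cap (substitute x_i' = x_i − (cap_i+1)): x_1 ≥ 3 gives C(8,3) = 56; x_2 ≥ 5 gives C(6,3) = 20; x_3 ≥ 3 gives C(8,3) = 56; x_4 ≥ 8 gives C(3,3) = 1. Together 133.
Add back pairs where two caps are both exceeded: 1 + 10 + 0 + 1 + 0 + 0 = 12.
By inclusion–exclusion the count is 165 − 133 + 12 = 44.

44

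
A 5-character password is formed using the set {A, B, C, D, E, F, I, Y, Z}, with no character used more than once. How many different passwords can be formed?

15120

With no repetition, fill the 5 characters in order: 9 choices, then 8, down to 5.
9 × 8 × 7 × 6 × 5 = 15120.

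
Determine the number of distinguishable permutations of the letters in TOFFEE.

180

TOFFEE has 6 letters with E appearing twice and F appearing twice.
So there are 6! / (2!·2!) = 180 distinguishable arrangements.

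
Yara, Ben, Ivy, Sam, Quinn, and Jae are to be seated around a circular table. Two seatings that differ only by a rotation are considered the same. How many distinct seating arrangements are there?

Fix one person's seat to break rotational symmetry; the remaining 5 people can be arranged in (5)! = 120 ways.

120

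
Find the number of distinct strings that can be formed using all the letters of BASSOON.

BASSOON has 7 letters with O appearing twice and S appearing twice.
So there are 7! / (2!·2!) = 1260 distinguishable arrangements.

1260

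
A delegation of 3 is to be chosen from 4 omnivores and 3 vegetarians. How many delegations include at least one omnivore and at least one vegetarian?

30

Unrestricted: C(7,3) = 35 ways to pick any 3 of the 7.
Subtract selections that omit an entire group: no omnivores → C(3,3) = 1; no vegetarians → C(4,3) = 4.
Both groups omitted at once is impossible, so 35 − 5 = 30.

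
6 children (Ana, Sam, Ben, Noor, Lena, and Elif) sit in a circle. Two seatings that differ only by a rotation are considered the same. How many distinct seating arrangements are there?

Fix one person's seat to break rotational symmetry; the remaining 5 people can be arranged in (5)! = 120 ways.

120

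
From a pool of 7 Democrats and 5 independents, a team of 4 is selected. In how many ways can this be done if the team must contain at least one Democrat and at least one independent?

Total 4-person selections from all 12: C(12,4) = 495.
Selections missing a whole group: no Democrats → C(5,4) = 5; no independents → C(7,4) = 35.
Both groups omitted at once is impossible, so 495 − 40 = 455.

455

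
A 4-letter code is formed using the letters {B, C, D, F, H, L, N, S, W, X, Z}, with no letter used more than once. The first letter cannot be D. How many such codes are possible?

7200

The first letter has 11−1 = 10 choices (anything except D).
The remaining 3 letters are filled from the other 10 symbols without repetition: 10 × 9 × 8 = 720.
Total: 10 × 720 = 7200.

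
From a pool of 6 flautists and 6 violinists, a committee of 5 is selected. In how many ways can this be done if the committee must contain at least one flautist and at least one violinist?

With no constraint there are C(12,5) = 792 possible selections.
Selections missing a whole group: no flautists → C(6,5) = 6; no violinists → C(6,5) = 6.
Both groups omitted at once is impossible, so 792 − 12 = 780.

780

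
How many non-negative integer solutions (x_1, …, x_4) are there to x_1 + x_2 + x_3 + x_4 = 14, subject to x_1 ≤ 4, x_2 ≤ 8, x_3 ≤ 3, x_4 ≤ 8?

By stars and bars, unrestricted non-negative solutions to x_1+…+x_4 = 14 number C(14+3,3) = 680.
Subtract solutions that violate a single cap (substitute x_i' = x_i − (cap_i+1)): x_1 ≥ 5 gives C(12,3) = 220; x_2 ≥ 9 gives C(8,3) = 56; x_3 ≥ 4 gives C(13,3) = 286; x_4 ≥ 9 gives C(8,3) = 56. Together 618.
Add back pairs where two caps are both exceeded: 1 + 56 + 1 + 4 + 0 + 4 = 66.
By inclusion–exclusion the count is 680 − 618 + 66 = 128.

128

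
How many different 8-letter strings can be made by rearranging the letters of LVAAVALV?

560

LVAAVALV has 8 letters with A appearing 3 times, L appearing twice, and V appearing 3 times.
The number of distinct arrangements is 8!/(3!·3!·2!) = 40320/72 = 560.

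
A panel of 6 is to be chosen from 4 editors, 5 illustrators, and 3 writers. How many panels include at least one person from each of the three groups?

With no constraint there are C(12,6) = 924 possible selections.
Subtract selections that omit an entire group: no editors → C(8,6) = 28; no illustrators → C(7,6) = 7; no writers → C(9,6) = 84.
Add back selections omitting two groups (i.e. drawn from a single group): C(4,6) + C(5,6) + C(3,6) = 0.
By inclusion–exclusion: 924 − 119 + 0 = 805.

805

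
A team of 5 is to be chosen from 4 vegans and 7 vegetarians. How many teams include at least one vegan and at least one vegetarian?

441

With no constraint there are C(11,5) = 462 possible selections.
Subtract selections that omit an entire group: no vegans → C(7,5) = 21; no vegetarians → C(4,5) = 0.
Both groups omitted at once is impossible, so 462 − 21 = 441.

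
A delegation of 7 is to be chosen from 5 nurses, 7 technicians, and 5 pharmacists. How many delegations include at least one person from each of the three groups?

17745

Unrestricted: C(17,7) = 19448 ways to pick any 7 of the 17.
Subtract selections that omit an entire group: no nurses → C(12,7) = 792; no technicians → C(10,7) = 120; no pharmacists → C(12,7) = 792.
Add back selections omitting two groups (i.e. drawn from a single group): C(5,7) + C(7,7) + C(5,7) = 1.
By inclusion–exclusion: 19448 − 1704 + 1 = 17745.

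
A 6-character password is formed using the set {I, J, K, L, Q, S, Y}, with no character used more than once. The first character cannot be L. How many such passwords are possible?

The first character has 7−1 = 6 choices (anything except L).
The remaining 5 characters are filled from the other 6 symbols without repetition: 6 × 5 × 4 × 3 × 2 = 720.
Total: 6 × 720 = 4320.

4320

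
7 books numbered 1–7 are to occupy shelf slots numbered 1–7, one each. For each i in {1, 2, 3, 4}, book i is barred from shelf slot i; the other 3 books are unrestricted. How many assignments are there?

Let Aᵢ (for 1 ≤ i ≤ 4) be the placements that put book i in its forbidden shelf slot. Any j of these fix j positions, leaving (7−j)! ways to fill the rest, and there are C(4,j) ways to pick which j.
By inclusion–exclusion, the number of valid placements is Σ_{j=0}^{4} (−1)^j C(4,j)·(7−j)!.
Computing: 5040 − 2880 + 720 − 96 + 6 = 2790.

2790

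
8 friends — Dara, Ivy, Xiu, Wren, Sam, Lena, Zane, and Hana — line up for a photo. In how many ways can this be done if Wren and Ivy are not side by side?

30240

Of the 8! = 40320 arrangements, those with Wren and Ivy adjacent number 2 × 7! = 10080 (treat the pair as a block with 2 internal orders).
Complementary counting: 40320 − 10080 = 30240.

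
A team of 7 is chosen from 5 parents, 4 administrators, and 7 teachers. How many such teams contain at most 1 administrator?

Split by how many administrators are chosen (0 through 1).
Sum: C(4,0)·C(12,7) + C(4,1)·C(12,6) = 792 + 3696 = 4488.

4488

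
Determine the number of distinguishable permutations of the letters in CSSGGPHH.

CSSGGPHH has 8 letters with G appearing twice, H appearing twice, and S appearing twice.
So there are 8! / (2!·2!·2!) = 5040 distinguishable arrangements.

5040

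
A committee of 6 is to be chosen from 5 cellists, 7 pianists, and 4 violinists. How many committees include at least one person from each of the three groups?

6545

With no constraint there are C(16,6) = 8008 possible selections.
Subtract selections that omit an entire group: no cellists → C(11,6) = 462; no pianists → C(9,6) = 84; no violinists → C(12,6) = 924.
Add back selections omitting two groups (i.e. drawn from a single group): C(5,6) + C(7,6) + C(4,6) = 7.
By inclusion–exclusion: 8008 − 1470 + 7 = 6545.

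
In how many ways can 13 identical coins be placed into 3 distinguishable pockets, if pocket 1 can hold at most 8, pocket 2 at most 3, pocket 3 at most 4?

By stars and bars, unrestricted non-negative solutions to x_1+…+x_3 = 13 number C(13+2,2) = 105.
Subtract solutions that violate a single cap (substitute x_i' = x_i − (cap_i+1)): x_1 ≥ 9 gives C(6,2) = 15; x_2 ≥ 4 gives C(11,2) = 55; x_3 ≥ 5 gives C(10,2) = 45. Together 115.
Add back pairs where two caps are both exceeded: 1 + 0 + 15 = 16.
By inclusion–exclusion the count is 105 − 115 + 16 = 6.

6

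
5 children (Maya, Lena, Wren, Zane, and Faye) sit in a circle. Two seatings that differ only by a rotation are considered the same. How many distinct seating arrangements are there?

Fix one person's seat to break rotational symmetry; the remaining 4 people can be arranged in (4)! = 24 ways.

24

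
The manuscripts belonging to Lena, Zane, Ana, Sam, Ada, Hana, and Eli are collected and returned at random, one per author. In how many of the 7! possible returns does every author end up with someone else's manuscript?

1854

This is the derangement count D_7: permutations of 7 items with no fixed point.
By inclusion–exclusion this is Σ_{j=0}^{7} (−1)^j C(7,j)·(7−j)!.
Computing: 5040 − 5040 + 2520 − 840 + 210 − 42 + 7 − 1 = 1854.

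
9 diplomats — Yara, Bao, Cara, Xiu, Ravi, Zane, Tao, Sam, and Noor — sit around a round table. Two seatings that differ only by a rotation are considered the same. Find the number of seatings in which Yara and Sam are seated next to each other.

10080

Glue Yara and Sam into a block (2 internal orders). Seating 8 units around a circle gives (7)! arrangements.
So 2 × (7)! = 2 × 5040 = 10080.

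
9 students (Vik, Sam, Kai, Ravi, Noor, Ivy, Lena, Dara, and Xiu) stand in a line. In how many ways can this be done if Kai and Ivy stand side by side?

Place the 7 others and the Kai-Ivy pair as 8 objects in a line; the pair has 2 internal arrangements.
So the count is 2·(8)! = 80640.

80640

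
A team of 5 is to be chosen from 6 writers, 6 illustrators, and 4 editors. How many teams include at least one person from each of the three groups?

Total 5-person selections from all 16: C(16,5) = 4368.
Selections missing a whole group: no writers → C(10,5) = 252; no illustrators → C(10,5) = 252; no editors → C(12,5) = 792.
Add back selections omitting two groups (i.e. drawn from a single group): C(6,5) + C(6,5) + C(4,5) = 12.
By inclusion–exclusion: 4368 − 1296 + 12 = 3084.

3084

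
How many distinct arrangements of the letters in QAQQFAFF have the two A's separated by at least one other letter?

420

There are 8!/(3!·3!·2!) = 560 arrangements of QAQQFAFF in total.
If the two A's are adjacent, glue them into one block, leaving 7 items to arrange: (7)!/(3!·3!) = 140 ways.
Subtracting, 560 − 140 = 420 arrangements keep the A's apart.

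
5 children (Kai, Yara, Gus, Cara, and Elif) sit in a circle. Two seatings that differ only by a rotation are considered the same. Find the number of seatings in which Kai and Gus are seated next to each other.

Treat {Kai, Gus} as one unit (2 internal orders) and seat the resulting 4 units around the table: (3)! circular arrangements.
So 2 × (3)! = 2 × 6 = 12.

12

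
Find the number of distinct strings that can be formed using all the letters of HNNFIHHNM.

10080

HNNFIHHNM has 9 letters with H appearing 3 times and N appearing 3 times.
Dividing 9! = 362880 by 3!·3! = 36 for the repeated letters gives 10080.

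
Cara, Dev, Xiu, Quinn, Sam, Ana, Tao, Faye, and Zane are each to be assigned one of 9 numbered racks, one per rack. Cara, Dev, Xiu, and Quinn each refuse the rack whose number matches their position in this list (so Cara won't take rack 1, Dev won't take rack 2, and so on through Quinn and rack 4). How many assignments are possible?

Let Aᵢ (for 1 ≤ i ≤ 4) be the placements that put person i in their forbidden rack. Any j of these fix j positions, leaving (9−j)! ways to fill the rest, and there are C(4,j) ways to pick which j.
By inclusion–exclusion, the number of valid placements is Σ_{j=0}^{4} (−1)^j C(4,j)·(9−j)!.
Computing: 362880 − 161280 + 30240 − 2880 + 120 = 229080.

229080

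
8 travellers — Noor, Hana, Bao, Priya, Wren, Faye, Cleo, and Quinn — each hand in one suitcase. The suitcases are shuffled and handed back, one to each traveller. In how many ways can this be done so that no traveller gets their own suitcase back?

Let Aᵢ be the assignments in which traveller i gets their own suitcase. We want the size of the complement of A₁∪…∪A_8.
By inclusion–exclusion this is Σ_{j=0}^{8} (−1)^j C(8,j)·(8−j)!.
Computing: 40320 − 40320 + 20160 − 6720 + 1680 − 336 + 56 − 8 + 1 = 14833.

14833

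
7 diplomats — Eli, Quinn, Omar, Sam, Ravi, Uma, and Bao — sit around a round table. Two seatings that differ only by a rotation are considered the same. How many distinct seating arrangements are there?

Around a circle, 7 distinct people have 7!/7 = (6)! = 720 rotationally distinct seatings.

720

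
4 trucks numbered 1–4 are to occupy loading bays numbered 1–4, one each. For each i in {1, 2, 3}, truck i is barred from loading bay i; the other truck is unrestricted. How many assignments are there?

Let Aᵢ (for i ∈ {1, 2, 3}) be the placements that put truck i in its forbidden loading bay. Any j of these fix j positions, leaving (4−j)! ways to fill the rest, and there are C(3,j) ways to pick which j.
By inclusion–exclusion, the number of valid placements is Σ_{j=0}^{3} (−1)^j C(3,j)·(4−j)!.
Computing: 24 − 18 + 6 − 1 = 11.

11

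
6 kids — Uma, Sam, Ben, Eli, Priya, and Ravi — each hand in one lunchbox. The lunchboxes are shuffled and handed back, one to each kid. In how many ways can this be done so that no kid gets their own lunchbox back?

265

Count assignments avoiding every fixed point. For any j of the 6 kids fixed to their own lunchbox, the other 6−j can be arranged in (6−j)! ways.
By inclusion–exclusion this is Σ_{j=0}^{6} (−1)^j C(6,j)·(6−j)!.
Computing: 720 − 720 + 360 − 120 + 30 − 6 + 1 = 265.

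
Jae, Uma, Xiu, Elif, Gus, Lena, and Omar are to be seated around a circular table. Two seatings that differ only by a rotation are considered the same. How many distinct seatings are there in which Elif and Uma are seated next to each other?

Treat {Elif, Uma} as one unit (2 internal orders) and seat the resulting 6 units around the table: (5)! circular arrangements.
So 2 × (5)! = 2 × 120 = 240.

240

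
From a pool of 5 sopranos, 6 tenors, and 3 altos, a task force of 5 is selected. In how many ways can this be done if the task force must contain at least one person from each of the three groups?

1365

With no constraint there are C(14,5) = 2002 possible selections.
Subtract selections that omit an entire group: no sopranos → C(9,5) = 126; no tenors → C(8,5) = 56; no altos → C(11,5) = 462.
Add back selections omitting two groups (i.e. drawn from a single group): C(5,5) + C(6,5) + C(3,5) = 7.
By inclusion–exclusion: 2002 − 644 + 7 = 1365.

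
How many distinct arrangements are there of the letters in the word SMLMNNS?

The 7 letters of SMLMNNS have repeats: M appearing twice, N appearing twice, and S appearing twice.
So there are 7! / (2!·2!·2!) = 630 distinguishable arrangements.

630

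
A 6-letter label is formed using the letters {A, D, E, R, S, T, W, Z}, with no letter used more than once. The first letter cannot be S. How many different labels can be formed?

17640

The first letter has 8−1 = 7 choices (anything except S).
The remaining 5 letters are filled from the other 7 symbols without repetition: 7 × 6 × 5 × 4 × 3 = 2520.
Total: 7 × 2520 = 17640.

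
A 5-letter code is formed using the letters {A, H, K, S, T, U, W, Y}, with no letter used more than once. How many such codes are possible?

This is a permutation of 5 out of 8: P(8,5) = 8!/3!.
That product is 8 × 7 × 6 × 5 × 4 = 6720.

6720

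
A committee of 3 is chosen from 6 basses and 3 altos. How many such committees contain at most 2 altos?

83

Split by how many altos are chosen (0 through 2).
Sum: C(3,0)·C(6,3) + C(3,1)·C(6,2) + C(3,2)·C(6,1) = 20 + 45 + 18 = 83.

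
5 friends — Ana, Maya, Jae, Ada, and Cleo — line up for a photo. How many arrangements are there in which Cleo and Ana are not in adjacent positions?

Of the 5! = 120 arrangements, those with Cleo and Ana adjacent number 2 × 4! = 48 (treat the pair as a block with 2 internal orders).
So 120 − 48 = 72 arrangements keep them apart.

72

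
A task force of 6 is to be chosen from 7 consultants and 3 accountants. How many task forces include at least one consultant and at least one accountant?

With no constraint there are C(10,6) = 210 possible selections.
Selections missing a whole group: no consultants → C(3,6) = 0; no accountants → C(7,6) = 7.
Both groups omitted at once is impossible, so 210 − 7 = 203.

203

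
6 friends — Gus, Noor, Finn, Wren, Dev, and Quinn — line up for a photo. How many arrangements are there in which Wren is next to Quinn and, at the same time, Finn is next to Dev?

96

Treat {Wren,Quinn} as one block (2 orders) and {Finn,Dev} as another (2 orders).
That leaves 4 units to arrange: 2 × 2 × 4! = 4 × 24 = 96.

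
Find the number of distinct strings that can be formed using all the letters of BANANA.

60

Letter multiplicities in BANANA: A×3, B×1, N×2.
So there are 6! / (3!·2!) = 60 distinguishable arrangements.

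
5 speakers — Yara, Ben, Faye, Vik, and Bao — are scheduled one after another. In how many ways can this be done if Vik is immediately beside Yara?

48

Treat {Vik, Yara} as a single unit. There are 4 units to order, and the pair itself can be ordered 2 ways.
That gives 2 × 4! = 2 × 24 = 48.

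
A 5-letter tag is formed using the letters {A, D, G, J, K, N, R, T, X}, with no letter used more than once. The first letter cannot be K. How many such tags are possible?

13440

The first letter has 9−1 = 8 choices (anything except K).
The remaining 4 letters are filled from the other 8 symbols without repetition: 8 × 7 × 6 × 5 = 1680.
Total: 8 × 1680 = 13440.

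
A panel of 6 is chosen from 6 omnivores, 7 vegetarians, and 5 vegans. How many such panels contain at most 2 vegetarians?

Split by how many vegetarians are chosen (0 through 2).
Sum: C(7,0)·C(11,6) + C(7,1)·C(11,5) + C(7,2)·C(11,4) = 462 + 3234 + 6930 = 10626.

10626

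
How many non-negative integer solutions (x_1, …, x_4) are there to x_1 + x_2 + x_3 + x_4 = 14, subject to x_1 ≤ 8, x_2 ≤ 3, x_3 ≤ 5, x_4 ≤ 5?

92

Without the upper bounds there are C(17,3) = 680 ways to split 14 among 4 variables.
Subtract solutions that violate a single cap (substitute x_i' = x_i − (cap_i+1)): x_1 ≥ 9 gives C(8,3) = 56; x_2 ≥ 4 gives C(13,3) = 286; x_3 ≥ 6 gives C(11,3) = 165; x_4 ≥ 6 gives C(11,3) = 165. Together 672.
Add back pairs where two caps are both exceeded: 4 + 0 + 0 + 35 + 35 + 10 = 84.
By inclusion–exclusion the count is 680 − 672 + 84 = 92.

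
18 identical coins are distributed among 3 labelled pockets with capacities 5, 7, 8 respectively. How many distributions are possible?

6

Without the upper bounds there are C(20,2) = 190 ways to split 18 among 3 pockets.
Subtract solutions that violate a single cap (substitute x_i' = x_i − (cap_i+1)): x_1 ≥ 6 gives C(14,2) = 91; x_2 ≥ 8 gives C(12,2) = 66; x_3 ≥ 9 gives C(11,2) = 55. Together 212.
Add back pairs where two caps are both exceeded: 15 + 10 + 3 = 28.
By inclusion–exclusion the count is 190 − 212 + 28 = 6.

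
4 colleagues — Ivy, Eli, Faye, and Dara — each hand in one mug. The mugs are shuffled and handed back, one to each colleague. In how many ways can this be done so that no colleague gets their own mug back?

9

Let Aᵢ be the assignments in which colleague i gets their own mug. We want the size of the complement of A₁∪…∪A_4.
By inclusion–exclusion this is Σ_{j=0}^{4} (−1)^j C(4,j)·(4−j)!.
Computing: 24 − 24 + 12 − 4 + 1 = 9.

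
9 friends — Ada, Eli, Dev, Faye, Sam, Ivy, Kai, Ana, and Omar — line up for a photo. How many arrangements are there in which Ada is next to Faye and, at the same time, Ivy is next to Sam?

Treat {Ada,Faye} as one block (2 orders) and {Ivy,Sam} as another (2 orders).
That leaves 7 units to arrange: 2 × 2 × 7! = 4 × 5040 = 20160.

20160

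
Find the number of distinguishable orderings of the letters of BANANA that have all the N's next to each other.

Treat the 2 copies of N as a single block. The multiset to arrange is then {NN, A, A, A, B}, 5 items in all.
That gives (5)!/(3!) = 20 arrangements.

20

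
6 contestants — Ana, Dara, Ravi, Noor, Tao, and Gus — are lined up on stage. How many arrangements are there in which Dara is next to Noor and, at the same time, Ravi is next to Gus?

Treat {Dara,Noor} as one block (2 orders) and {Ravi,Gus} as another (2 orders).
That leaves 4 units to arrange: 2 × 2 × 4! = 4 × 24 = 96.

96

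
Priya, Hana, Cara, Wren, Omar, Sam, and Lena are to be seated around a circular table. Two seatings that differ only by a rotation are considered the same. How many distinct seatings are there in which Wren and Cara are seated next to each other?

Treat {Wren, Cara} as one unit (2 internal orders) and seat the resulting 6 units around the table: (5)! circular arrangements.
So 2 × (5)! = 2 × 120 = 240.

240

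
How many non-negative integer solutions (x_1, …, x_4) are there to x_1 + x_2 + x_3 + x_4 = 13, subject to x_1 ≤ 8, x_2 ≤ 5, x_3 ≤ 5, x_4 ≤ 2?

77

Without the upper bounds there are C(16,3) = 560 ways to split 13 among 4 variables.
Subtract solutions that violate a single cap (substitute x_i' = x_i − (cap_i+1)): x_1 ≥ 9 gives C(7,3) = 35; x_2 ≥ 6 gives C(10,3) = 120; x_3 ≥ 6 gives C(10,3) = 120; x_4 ≥ 3 gives C(13,3) = 286. Together 561.
Add back pairs where two caps are both exceeded: 0 + 0 + 4 + 4 + 35 + 35 = 78.
By inclusion–exclusion the count is 560 − 561 + 78 = 77.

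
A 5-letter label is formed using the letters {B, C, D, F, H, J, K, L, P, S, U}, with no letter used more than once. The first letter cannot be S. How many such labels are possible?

50400

The first letter has 11−1 = 10 choices (anything except S).
The remaining 4 letters are filled from the other 10 symbols without repetition: 10 × 9 × 8 × 7 = 5040.
Total: 10 × 5040 = 50400.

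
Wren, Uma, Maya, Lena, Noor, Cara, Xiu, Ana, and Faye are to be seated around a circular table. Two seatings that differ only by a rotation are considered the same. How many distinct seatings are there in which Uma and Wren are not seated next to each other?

30240

All circular seatings of 9 people number (8)! = 40320.
Seatings with Uma beside Wren: treat them as a block with 2 internal orders, giving 2 × (7)! = 10080.
Subtracting, 40320 − 10080 = 30240.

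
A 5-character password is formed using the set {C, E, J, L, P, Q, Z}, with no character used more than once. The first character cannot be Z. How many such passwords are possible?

2160

The first character has 7−1 = 6 choices (anything except Z).
The remaining 4 characters are filled from the other 6 symbols without repetition: 6 × 5 × 4 × 3 = 360.
Total: 6 × 360 = 2160.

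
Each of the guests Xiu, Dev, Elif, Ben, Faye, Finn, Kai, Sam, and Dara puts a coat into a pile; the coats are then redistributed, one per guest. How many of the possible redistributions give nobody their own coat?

133496

Count assignments avoiding every fixed point. For any j of the 9 guests fixed to their own coat, the other 9−j can be arranged in (9−j)! ways.
By inclusion–exclusion this is Σ_{j=0}^{9} (−1)^j C(9,j)·(9−j)!.
Computing: 362880 − 362880 + 181440 − 60480 + 15120 − 3024 + 504 − 72 + 9 − 1 = 133496.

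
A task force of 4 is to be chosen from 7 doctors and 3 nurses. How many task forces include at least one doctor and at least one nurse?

Total 4-person selections from all 10: C(10,4) = 210.
Subtract selections that omit an entire group: no doctors → C(3,4) = 0; no nurses → C(7,4) = 35.
Both groups omitted at once is impossible, so 210 − 35 = 175.

175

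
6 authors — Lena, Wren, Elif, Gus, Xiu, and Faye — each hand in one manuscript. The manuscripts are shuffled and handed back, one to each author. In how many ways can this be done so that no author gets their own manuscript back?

265

Let Aᵢ be the assignments in which author i gets their own manuscript. We want the size of the complement of A₁∪…∪A_6.
By inclusion–exclusion this is Σ_{j=0}^{6} (−1)^j C(6,j)·(6−j)!.
Computing: 720 − 720 + 360 − 120 + 30 − 6 + 1 = 265.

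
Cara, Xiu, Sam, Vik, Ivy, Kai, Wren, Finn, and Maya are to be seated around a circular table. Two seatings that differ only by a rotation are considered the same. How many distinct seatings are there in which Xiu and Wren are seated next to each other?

Glue Xiu and Wren into a block (2 internal orders). Seating 8 units around a circle gives (7)! arrangements.
So 2 × (7)! = 2 × 5040 = 10080.

10080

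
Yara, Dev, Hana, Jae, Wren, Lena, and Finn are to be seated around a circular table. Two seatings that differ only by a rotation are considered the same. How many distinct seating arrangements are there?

720

Fix one person's seat to break rotational symmetry; the remaining 6 people can be arranged in (6)! = 720 ways.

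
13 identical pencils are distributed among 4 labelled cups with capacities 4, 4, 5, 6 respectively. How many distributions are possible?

By stars and bars, unrestricted non-negative solutions to x_1+…+x_4 = 13 number C(13+3,3) = 560.
Subtract solutions that violate a single cap (substitute x_i' = x_i − (cap_i+1)): x_1 ≥ 5 gives C(11,3) = 165; x_2 ≥ 5 gives C(11,3) = 165; x_3 ≥ 6 gives C(10,3) = 120; x_4 ≥ 7 gives C(9,3) = 84. Together 534.
Add back pairs where two caps are both exceeded: 20 + 10 + 4 + 10 + 4 + 1 = 49.
By inclusion–exclusion the count is 560 − 534 + 49 = 75.

75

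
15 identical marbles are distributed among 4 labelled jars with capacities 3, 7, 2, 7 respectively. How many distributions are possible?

30

Without the upper bounds there are C(18,3) = 816 ways to split 15 among 4 jars.
Subtract solutions that violate a single cap (substitute x_i' = x_i − (cap_i+1)): x_1 ≥ 4 gives C(14,3) = 364; x_2 ≥ 8 gives C(10,3) = 120; x_3 ≥ 3 gives C(15,3) = 455; x_4 ≥ 8 gives C(10,3) = 120. Together 1059.
Add back pairs where two caps are both exceeded: 20 + 165 + 20 + 35 + 0 + 35 = 275.
Subtract triples: 1 + 0 + 1 + 0 = 2.
By inclusion–exclusion the count is 816 − 1059 + 275 − 2 = 30.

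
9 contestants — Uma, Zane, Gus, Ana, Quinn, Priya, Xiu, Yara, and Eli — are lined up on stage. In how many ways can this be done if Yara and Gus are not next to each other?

282240

There are 9! = 362880 arrangements in all. If Yara and Gus are adjacent, merging them into one block gives 2·(8)! = 80640 arrangements.
So 362880 − 80640 = 282240 arrangements keep them apart.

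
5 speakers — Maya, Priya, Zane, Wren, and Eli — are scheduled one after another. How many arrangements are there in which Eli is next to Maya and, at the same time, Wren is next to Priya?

Treat {Eli,Maya} as one block (2 orders) and {Wren,Priya} as another (2 orders).
That leaves 3 units to arrange: 2 × 2 × 3! = 4 × 6 = 24.

24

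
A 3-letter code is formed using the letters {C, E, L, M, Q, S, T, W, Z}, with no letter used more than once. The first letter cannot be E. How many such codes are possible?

448

The first letter has 9−1 = 8 choices (anything except E).
The remaining 2 letters are filled from the other 8 symbols without repetition: 8 × 7 = 56.
Total: 8 × 56 = 448.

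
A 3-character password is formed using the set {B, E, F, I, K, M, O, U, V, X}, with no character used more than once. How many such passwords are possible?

720

Choose and order 3 of the 10 symbols: the first character has 10 options, the next 9, then 8.
That product is 10 × 9 × 8 = 720.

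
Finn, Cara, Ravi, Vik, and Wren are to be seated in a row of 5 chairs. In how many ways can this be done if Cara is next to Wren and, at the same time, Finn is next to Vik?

Treat {Cara,Wren} as one block (2 orders) and {Finn,Vik} as another (2 orders).
That leaves 3 units to arrange: 2 × 2 × 3! = 4 × 6 = 24.

24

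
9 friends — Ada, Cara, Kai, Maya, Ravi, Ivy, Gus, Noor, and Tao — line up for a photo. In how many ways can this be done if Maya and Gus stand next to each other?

Place the 7 others and the Maya-Gus pair as 8 objects in a line; the pair has 2 internal arrangements.
So the count is 2·(8)! = 80640.

80640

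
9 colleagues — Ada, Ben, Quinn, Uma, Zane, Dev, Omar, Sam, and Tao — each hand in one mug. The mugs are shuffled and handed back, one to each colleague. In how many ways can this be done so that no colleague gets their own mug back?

Count assignments avoiding every fixed point. For any j of the 9 colleagues fixed to their own mug, the other 9−j can be arranged in (9−j)! ways.
By inclusion–exclusion this is Σ_{j=0}^{9} (−1)^j C(9,j)·(9−j)!.
Computing: 362880 − 362880 + 181440 − 60480 + 15120 − 3024 + 504 − 72 + 9 − 1 = 133496.

133496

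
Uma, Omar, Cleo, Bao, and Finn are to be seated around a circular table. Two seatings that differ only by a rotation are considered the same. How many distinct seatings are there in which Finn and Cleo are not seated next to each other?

Without the restriction there are (4)! = 24 seatings.
Those with Finn next to Cleo: fuse the pair into one unit and seat 4 units around a circle — 2·(3)! = 12.
Subtracting, 24 − 12 = 12.

12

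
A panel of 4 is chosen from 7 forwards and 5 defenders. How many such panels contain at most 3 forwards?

Split by how many forwards are chosen (0 through 3).
Sum: C(7,0)·C(5,4) + C(7,1)·C(5,3) + C(7,2)·C(5,2) + C(7,3)·C(5,1) = 5 + 70 + 210 + 175 = 460.

460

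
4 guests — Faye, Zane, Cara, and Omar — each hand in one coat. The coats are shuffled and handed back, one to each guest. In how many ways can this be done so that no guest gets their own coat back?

Count assignments avoiding every fixed point. For any j of the 4 guests fixed to their own coat, the other 4−j can be arranged in (4−j)! ways.
By inclusion–exclusion this is Σ_{j=0}^{4} (−1)^j C(4,j)·(4−j)!.
Computing: 24 − 24 + 12 − 4 + 1 = 9.

9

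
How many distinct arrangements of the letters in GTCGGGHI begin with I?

Fix I in the first position and arrange the remaining 7 letters.
Those 7 letters have G appearing 4 times, giving (7)!/(4!) = 210.

210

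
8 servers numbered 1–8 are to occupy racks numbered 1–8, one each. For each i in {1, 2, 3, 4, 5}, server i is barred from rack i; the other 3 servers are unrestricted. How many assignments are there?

21234

Let Aᵢ (for 1 ≤ i ≤ 5) be the placements that put server i in its forbidden rack. Any j of these fix j positions, leaving (8−j)! ways to fill the rest, and there are C(5,j) ways to pick which j.
By inclusion–exclusion, the number of valid placements is Σ_{j=0}^{5} (−1)^j C(5,j)·(8−j)!.
Computing: 40320 − 25200 + 7200 − 1200 + 120 − 6 = 21234.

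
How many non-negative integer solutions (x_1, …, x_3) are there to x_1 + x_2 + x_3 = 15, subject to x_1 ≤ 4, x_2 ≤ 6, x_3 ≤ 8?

10

Ignoring the caps, the number of non-negative solutions to x_1+…+x_3 = 15 is C(17,2) = 136.
Subtract solutions that violate a single cap (substitute x_i' = x_i − (cap_i+1)): x_1 ≥ 5 gives C(12,2) = 66; x_2 ≥ 7 gives C(10,2) = 45; x_3 ≥ 9 gives C(8,2) = 28. Together 139.
Add back pairs where two caps are both exceeded: 10 + 3 + 0 = 13.
By inclusion–exclusion the count is 136 − 139 + 13 = 10.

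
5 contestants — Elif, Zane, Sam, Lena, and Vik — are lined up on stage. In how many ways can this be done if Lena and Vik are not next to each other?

72

Of the 5! = 120 arrangements, those with Lena and Vik adjacent number 2 × 4! = 48 (treat the pair as a block with 2 internal orders).
So 120 − 48 = 72 arrangements keep them apart.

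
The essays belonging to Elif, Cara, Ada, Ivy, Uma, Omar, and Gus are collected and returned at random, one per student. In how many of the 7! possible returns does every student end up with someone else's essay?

1854

Let Aᵢ be the assignments in which student i gets their own essay. We want the size of the complement of A₁∪…∪A_7.
By inclusion–exclusion this is Σ_{j=0}^{7} (−1)^j C(7,j)·(7−j)!.
Computing: 5040 − 5040 + 2520 − 840 + 210 − 42 + 7 − 1 = 1854.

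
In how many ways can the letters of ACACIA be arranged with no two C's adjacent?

Total arrangements of ACACIA: 6!/(3!·2!) = 60.
If the two C's are adjacent, glue them into one block, leaving 5 items to arrange: (5)!/(3!) = 20 ways.
Subtracting, 60 − 20 = 40 arrangements keep the C's apart.

40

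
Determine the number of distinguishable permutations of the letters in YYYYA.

YYYYA has 5 letters with Y appearing 4 times.
Dividing 5! = 120 by 4! = 24 for the repeated letters gives 5.

5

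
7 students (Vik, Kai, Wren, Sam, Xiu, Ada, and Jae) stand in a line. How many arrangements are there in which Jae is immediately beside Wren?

Glue Jae and Wren into one block (2 internal orders), leaving 6 units to arrange in a row.
That gives 2 × 6! = 2 × 720 = 1440.

1440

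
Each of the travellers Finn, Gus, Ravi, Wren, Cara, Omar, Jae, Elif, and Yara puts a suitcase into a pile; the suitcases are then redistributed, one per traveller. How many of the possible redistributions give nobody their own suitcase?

This is the derangement count D_9: permutations of 9 items with no fixed point.
By inclusion–exclusion this is Σ_{j=0}^{9} (−1)^j C(9,j)·(9−j)!.
Computing: 362880 − 362880 + 181440 − 60480 + 15120 − 3024 + 504 − 72 + 9 − 1 = 133496.

133496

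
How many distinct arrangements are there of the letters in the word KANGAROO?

10080

The 8 letters of KANGAROO have repeats: A appearing twice and O appearing twice.
Dividing 8! = 40320 by 2!·2! = 4 for the repeated letters gives 10080.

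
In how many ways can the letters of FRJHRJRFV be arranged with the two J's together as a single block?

Treat the 2 copies of J as a single block. The multiset to arrange is then {JJ, F, F, H, R, R, R, V}, 8 items in all.
That gives (8)!/(3!·2!) = 3360 arrangements.

3360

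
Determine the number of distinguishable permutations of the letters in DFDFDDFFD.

126

DFDFDDFFD has 9 letters with D appearing 5 times and F appearing 4 times.
The number of distinct arrangements is 9!/(5!·4!) = 362880/2880 = 126.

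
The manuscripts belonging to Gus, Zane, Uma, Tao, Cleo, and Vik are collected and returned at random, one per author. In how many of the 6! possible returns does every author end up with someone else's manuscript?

Count assignments avoiding every fixed point. For any j of the 6 authors fixed to their own manuscript, the other 6−j can be arranged in (6−j)! ways.
By inclusion–exclusion this is Σ_{j=0}^{6} (−1)^j C(6,j)·(6−j)!.
Computing: 720 − 720 + 360 − 120 + 30 − 6 + 1 = 265.

265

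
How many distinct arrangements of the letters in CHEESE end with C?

Fix C in the last position and arrange the remaining 5 letters.
Those 5 letters have E appearing 3 times, giving (5)!/(3!) = 20.

20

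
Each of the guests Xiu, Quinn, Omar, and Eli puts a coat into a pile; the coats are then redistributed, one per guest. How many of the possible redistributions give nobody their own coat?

Count assignments avoiding every fixed point. For any j of the 4 guests fixed to their own coat, the other 4−j can be arranged in (4−j)! ways.
By inclusion–exclusion this is Σ_{j=0}^{4} (−1)^j C(4,j)·(4−j)!.
Computing: 24 − 24 + 12 − 4 + 1 = 9.

9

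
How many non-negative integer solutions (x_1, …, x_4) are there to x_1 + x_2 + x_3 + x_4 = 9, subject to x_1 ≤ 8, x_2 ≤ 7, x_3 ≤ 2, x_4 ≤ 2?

By stars and bars, unrestricted non-negative solutions to x_1+…+x_4 = 9 number C(9+3,3) = 220.
Subtract solutions that violate a single cap (substitute x_i' = x_i − (cap_i+1)): x_1 ≥ 9 gives C(3,3) = 1; x_2 ≥ 8 gives C(4,3) = 4; x_3 ≥ 3 gives C(9,3) = 84; x_4 ≥ 3 gives C(9,3) = 84. Together 173.
Add back pairs where two caps are both exceeded: 0 + 0 + 0 + 0 + 0 + 20 = 20.
By inclusion–exclusion the count is 220 − 173 + 20 = 67.

67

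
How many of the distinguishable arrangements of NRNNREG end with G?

Fix G in the last position and arrange the remaining 6 letters.
Those 6 letters have N appearing 3 times and R appearing twice, giving (6)!/(3!·2!) = 60.

60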